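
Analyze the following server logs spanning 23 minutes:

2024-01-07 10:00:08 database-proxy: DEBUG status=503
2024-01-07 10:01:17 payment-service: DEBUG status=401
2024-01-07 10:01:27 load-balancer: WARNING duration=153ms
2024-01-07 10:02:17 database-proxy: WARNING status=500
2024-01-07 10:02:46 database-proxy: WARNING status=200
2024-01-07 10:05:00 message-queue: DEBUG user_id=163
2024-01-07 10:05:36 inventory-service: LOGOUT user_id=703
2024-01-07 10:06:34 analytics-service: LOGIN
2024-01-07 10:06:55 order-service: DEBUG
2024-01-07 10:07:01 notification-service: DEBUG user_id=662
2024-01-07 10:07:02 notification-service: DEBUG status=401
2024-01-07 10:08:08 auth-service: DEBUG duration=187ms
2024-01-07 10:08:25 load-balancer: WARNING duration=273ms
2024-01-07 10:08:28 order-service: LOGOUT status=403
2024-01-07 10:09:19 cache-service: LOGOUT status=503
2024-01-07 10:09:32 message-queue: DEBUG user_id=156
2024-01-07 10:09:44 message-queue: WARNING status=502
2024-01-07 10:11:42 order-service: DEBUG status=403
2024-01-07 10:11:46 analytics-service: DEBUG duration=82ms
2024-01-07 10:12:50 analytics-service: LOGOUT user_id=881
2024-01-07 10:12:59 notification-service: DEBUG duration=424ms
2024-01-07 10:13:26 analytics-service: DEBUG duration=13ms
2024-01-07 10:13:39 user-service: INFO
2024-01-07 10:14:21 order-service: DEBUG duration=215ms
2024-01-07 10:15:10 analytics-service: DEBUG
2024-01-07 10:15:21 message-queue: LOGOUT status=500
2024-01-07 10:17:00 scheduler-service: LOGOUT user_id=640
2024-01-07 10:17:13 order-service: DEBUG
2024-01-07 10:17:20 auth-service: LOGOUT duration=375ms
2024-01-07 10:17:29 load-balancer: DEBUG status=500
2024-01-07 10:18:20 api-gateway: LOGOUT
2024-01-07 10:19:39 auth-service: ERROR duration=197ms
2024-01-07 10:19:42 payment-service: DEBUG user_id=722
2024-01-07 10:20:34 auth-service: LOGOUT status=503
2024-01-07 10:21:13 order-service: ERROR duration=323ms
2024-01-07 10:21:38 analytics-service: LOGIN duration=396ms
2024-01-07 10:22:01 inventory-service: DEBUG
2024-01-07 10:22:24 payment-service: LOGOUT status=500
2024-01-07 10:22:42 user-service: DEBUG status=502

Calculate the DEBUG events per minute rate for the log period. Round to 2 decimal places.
0.83

To calculate the rate:

1. Count total DEBUG events: 19
2. Total time period: 23 minutes
3. Rate = 19 / 23 = 0.83 events per minute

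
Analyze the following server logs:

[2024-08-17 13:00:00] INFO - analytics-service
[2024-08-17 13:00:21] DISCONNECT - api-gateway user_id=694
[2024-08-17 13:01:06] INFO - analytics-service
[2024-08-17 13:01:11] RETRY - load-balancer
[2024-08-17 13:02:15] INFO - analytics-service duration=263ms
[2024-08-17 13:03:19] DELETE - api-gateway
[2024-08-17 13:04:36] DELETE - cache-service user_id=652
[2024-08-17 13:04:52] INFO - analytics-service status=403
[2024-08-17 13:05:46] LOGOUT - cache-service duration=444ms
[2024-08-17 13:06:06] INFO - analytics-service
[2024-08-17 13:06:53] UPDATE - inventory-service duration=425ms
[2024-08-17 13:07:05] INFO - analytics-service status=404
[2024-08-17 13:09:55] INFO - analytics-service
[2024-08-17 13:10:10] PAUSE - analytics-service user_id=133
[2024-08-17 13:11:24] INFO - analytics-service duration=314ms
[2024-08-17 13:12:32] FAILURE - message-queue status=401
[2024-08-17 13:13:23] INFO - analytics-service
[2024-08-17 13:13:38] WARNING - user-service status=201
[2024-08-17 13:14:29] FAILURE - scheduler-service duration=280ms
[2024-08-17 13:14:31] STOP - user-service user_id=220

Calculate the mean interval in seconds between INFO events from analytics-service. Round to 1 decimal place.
100.4

To calculate average interval:

1. Find all INFO events for analytics-service in order
2. Calculate time gaps between consecutive events
3. Compute mean of gaps: 803 / 8 = 100.4 seconds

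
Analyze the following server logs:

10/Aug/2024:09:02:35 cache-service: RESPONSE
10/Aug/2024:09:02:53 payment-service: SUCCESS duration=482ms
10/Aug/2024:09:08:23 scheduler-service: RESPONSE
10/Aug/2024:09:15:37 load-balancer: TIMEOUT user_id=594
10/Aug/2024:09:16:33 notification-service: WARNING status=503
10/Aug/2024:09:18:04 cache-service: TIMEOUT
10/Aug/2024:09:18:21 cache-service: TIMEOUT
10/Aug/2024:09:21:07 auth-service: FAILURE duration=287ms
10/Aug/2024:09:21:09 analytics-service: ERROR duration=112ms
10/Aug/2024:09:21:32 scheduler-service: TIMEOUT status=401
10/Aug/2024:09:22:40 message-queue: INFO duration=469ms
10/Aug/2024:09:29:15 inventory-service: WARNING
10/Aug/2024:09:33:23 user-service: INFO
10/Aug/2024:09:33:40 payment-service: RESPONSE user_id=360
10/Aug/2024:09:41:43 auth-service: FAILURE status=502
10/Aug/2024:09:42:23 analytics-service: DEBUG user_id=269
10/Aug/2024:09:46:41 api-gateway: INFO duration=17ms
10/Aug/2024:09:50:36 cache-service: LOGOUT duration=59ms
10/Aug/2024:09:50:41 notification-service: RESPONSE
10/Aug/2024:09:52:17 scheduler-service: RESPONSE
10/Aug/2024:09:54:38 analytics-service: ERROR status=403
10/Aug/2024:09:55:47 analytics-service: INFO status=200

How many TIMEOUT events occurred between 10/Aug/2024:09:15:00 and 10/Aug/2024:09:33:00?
4

To count events in the time window:

1. Window boundaries: 10/Aug/2024:09:15:00 to 10/Aug/2024:09:33:00
2. Filter for TIMEOUT events within this window
3. Count matching events: 4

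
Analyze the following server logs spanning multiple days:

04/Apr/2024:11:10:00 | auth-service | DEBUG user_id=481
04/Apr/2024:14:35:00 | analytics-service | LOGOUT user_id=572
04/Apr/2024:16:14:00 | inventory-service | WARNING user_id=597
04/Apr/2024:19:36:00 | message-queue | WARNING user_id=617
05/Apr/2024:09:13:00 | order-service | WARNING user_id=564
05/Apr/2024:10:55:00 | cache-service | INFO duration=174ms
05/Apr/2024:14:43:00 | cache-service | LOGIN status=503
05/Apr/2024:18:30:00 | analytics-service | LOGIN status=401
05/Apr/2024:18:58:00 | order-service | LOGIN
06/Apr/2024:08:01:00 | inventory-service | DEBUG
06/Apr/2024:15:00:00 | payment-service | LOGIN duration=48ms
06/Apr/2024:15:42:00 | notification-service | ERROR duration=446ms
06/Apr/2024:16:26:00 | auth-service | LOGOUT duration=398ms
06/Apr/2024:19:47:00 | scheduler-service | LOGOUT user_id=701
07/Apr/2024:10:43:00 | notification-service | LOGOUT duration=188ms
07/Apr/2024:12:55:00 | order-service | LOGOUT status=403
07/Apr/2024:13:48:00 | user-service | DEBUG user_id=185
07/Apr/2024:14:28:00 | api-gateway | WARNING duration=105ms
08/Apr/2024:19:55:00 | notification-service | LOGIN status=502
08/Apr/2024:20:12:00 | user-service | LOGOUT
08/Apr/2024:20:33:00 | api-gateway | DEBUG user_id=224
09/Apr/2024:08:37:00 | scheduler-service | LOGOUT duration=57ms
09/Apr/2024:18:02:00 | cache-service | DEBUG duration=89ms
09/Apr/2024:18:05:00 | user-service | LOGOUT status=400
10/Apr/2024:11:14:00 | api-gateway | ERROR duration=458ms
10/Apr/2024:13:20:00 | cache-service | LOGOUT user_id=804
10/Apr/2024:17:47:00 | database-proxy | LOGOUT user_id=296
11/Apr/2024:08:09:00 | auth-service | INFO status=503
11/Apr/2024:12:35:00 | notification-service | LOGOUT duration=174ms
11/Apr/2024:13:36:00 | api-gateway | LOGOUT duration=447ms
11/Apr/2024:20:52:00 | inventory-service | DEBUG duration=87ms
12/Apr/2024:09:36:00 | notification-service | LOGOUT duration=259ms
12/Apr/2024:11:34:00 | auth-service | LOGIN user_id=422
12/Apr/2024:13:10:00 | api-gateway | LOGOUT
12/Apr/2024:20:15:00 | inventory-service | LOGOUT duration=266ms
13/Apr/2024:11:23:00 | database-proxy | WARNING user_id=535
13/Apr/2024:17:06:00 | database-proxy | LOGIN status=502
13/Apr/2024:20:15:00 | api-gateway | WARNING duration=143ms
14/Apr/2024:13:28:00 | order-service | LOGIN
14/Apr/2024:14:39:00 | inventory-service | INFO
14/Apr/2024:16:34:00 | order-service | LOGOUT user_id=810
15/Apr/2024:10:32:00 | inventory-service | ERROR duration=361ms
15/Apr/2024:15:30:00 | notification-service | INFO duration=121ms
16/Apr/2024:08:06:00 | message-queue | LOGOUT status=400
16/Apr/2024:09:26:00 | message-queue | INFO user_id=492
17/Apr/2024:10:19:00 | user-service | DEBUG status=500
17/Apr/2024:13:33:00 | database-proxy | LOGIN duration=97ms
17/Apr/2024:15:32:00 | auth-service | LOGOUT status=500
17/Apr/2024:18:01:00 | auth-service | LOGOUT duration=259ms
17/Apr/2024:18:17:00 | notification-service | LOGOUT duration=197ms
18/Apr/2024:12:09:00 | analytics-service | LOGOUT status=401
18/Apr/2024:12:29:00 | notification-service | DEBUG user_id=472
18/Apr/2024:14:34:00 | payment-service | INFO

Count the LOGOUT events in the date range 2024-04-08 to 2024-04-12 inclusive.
10

To filter by date range:

1. Date range: 2024-04-08 through 2024-04-12, both dates inclusive
2. Filter for LOGOUT events whose date falls in this range
3. Count matching events: 10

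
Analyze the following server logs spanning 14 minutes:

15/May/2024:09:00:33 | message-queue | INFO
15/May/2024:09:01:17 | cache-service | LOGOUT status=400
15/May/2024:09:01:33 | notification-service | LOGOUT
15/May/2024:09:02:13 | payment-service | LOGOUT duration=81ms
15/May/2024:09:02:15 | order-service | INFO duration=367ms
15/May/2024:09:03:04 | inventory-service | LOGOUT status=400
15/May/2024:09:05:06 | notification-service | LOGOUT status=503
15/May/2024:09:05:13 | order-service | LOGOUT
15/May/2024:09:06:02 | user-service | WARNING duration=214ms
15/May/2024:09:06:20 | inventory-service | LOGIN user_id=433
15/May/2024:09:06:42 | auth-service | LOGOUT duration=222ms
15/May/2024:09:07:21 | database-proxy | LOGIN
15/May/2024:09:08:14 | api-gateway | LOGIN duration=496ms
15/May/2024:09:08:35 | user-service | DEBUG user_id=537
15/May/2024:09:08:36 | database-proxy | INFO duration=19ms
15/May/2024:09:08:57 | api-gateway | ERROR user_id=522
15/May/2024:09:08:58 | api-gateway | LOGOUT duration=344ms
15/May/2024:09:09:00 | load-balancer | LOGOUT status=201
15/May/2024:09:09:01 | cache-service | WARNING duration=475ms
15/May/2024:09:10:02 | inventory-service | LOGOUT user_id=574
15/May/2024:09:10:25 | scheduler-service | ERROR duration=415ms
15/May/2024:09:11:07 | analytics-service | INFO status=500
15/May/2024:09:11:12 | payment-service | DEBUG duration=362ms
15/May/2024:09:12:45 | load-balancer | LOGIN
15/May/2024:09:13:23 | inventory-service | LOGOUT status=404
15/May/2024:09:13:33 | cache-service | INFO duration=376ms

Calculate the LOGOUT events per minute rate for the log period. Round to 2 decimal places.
0.79

To calculate the rate:

1. Count total LOGOUT events: 11
2. Total time period: 14 minutes
3. Rate = 11 / 14 = 0.79 events per minute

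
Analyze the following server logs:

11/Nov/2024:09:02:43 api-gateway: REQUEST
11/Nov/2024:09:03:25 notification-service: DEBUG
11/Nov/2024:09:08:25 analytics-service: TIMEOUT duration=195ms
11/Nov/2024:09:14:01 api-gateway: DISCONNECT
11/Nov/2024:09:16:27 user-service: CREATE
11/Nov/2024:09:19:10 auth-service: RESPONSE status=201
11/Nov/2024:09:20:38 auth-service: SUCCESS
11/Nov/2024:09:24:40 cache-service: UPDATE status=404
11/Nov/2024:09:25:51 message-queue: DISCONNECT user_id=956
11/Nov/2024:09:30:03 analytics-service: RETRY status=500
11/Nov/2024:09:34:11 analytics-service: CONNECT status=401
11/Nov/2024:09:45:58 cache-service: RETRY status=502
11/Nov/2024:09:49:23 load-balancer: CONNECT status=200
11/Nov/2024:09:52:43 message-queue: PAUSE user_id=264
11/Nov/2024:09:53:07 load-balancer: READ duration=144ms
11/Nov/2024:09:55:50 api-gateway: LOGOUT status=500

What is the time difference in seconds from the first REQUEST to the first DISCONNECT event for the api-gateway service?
678

To find the time between events:

1. Locate the first REQUEST event for api-gateway: 11/Nov/2024:09:02:43
2. Locate the first DISCONNECT event for api-gateway: 11/Nov/2024:09:14:01
3. Calculate the difference: 11/Nov/2024:09:14:01 - 11/Nov/2024:09:02:43 = 678 seconds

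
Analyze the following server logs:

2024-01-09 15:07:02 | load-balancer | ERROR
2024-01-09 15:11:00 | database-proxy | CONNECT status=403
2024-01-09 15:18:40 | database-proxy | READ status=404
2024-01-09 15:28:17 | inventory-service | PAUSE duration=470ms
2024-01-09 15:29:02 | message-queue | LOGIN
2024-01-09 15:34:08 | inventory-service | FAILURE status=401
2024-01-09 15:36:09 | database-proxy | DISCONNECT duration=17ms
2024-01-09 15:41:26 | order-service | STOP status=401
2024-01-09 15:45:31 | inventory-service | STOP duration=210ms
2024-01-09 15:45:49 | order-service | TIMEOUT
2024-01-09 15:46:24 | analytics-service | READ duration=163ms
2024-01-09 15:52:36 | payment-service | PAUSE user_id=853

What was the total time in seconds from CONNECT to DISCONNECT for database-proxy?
1509

To calculate state duration:

1. Find CONNECT event for database-proxy: 2024-01-09 15:11:00
2. Find DISCONNECT event for database-proxy: 2024-01-09 15:36:09
3. Calculate duration: 2024-01-09 15:36:09 - 2024-01-09 15:11:00 = 1509 seconds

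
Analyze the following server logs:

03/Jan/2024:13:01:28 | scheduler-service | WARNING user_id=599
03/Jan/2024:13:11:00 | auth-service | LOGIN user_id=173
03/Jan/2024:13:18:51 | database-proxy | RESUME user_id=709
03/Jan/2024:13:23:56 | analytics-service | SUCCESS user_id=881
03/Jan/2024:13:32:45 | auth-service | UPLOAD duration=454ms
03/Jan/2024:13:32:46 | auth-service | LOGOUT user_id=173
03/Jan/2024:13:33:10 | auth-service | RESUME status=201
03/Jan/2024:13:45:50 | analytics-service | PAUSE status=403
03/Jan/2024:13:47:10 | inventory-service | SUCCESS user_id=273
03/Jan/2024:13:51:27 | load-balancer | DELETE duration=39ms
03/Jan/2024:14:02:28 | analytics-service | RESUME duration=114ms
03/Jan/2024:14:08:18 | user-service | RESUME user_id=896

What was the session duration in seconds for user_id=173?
1306

To calculate session duration:

1. Find LOGIN event for user_id=173: 03/Jan/2024:13:11:00
2. Find LOGOUT event for user_id=173: 03/Jan/2024:13:32:46
3. Session duration: 03/Jan/2024:13:32:46 - 03/Jan/2024:13:11:00 = 1306 seconds (21 minutes)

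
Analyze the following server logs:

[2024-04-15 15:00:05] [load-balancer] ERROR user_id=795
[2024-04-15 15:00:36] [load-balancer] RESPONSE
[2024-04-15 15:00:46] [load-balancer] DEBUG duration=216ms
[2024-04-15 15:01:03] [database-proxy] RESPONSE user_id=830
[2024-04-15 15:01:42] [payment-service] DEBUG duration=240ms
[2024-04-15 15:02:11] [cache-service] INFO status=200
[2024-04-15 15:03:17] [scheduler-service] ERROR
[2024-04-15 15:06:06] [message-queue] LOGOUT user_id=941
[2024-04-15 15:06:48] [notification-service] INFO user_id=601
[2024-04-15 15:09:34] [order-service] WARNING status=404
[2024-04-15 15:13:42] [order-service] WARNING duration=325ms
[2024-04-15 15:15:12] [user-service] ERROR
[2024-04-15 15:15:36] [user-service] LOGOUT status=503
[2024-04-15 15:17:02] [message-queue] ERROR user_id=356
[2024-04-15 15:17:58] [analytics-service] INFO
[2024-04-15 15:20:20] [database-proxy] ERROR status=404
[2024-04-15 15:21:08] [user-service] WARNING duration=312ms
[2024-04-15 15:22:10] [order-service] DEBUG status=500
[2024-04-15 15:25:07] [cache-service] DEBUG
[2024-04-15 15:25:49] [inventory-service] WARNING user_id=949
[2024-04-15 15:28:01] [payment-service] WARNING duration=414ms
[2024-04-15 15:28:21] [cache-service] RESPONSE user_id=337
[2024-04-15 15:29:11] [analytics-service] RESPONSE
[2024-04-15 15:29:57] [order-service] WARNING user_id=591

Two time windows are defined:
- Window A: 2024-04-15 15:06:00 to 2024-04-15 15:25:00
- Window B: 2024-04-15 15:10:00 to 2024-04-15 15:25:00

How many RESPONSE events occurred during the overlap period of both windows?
0

To find overlap events:

1. Window A: 2024-04-15 15:06:00 to 2024-04-15 15:25:00
2. Window B: 2024-04-15 15:10:00 to 2024-04-15 15:25:00
3. Overlap period: 2024-04-15 15:10:00 to 2024-04-15 15:25:00
4. Count RESPONSE events in overlap: 0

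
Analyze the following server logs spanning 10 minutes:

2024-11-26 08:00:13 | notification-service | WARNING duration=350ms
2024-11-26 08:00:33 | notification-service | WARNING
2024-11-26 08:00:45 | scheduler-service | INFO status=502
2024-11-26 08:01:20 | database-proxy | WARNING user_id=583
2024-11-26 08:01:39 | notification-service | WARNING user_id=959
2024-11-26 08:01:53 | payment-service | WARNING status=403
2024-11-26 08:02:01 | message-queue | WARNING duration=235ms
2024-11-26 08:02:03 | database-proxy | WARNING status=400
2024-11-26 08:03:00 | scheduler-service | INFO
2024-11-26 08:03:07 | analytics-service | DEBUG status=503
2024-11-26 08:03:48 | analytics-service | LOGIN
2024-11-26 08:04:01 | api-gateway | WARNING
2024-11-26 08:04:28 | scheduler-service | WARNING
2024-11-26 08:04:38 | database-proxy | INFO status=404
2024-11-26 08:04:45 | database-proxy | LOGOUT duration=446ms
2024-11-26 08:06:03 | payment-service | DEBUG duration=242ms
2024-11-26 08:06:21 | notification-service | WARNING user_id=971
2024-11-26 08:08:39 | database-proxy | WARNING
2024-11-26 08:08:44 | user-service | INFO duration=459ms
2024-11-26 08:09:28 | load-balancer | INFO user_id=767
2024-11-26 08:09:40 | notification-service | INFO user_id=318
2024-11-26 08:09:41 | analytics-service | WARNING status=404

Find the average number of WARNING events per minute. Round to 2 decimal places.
1.2

To calculate the rate:

1. Count total WARNING events: 12
2. Total time period: 10 minutes
3. Rate = 12 / 10 = 1.2 events per minute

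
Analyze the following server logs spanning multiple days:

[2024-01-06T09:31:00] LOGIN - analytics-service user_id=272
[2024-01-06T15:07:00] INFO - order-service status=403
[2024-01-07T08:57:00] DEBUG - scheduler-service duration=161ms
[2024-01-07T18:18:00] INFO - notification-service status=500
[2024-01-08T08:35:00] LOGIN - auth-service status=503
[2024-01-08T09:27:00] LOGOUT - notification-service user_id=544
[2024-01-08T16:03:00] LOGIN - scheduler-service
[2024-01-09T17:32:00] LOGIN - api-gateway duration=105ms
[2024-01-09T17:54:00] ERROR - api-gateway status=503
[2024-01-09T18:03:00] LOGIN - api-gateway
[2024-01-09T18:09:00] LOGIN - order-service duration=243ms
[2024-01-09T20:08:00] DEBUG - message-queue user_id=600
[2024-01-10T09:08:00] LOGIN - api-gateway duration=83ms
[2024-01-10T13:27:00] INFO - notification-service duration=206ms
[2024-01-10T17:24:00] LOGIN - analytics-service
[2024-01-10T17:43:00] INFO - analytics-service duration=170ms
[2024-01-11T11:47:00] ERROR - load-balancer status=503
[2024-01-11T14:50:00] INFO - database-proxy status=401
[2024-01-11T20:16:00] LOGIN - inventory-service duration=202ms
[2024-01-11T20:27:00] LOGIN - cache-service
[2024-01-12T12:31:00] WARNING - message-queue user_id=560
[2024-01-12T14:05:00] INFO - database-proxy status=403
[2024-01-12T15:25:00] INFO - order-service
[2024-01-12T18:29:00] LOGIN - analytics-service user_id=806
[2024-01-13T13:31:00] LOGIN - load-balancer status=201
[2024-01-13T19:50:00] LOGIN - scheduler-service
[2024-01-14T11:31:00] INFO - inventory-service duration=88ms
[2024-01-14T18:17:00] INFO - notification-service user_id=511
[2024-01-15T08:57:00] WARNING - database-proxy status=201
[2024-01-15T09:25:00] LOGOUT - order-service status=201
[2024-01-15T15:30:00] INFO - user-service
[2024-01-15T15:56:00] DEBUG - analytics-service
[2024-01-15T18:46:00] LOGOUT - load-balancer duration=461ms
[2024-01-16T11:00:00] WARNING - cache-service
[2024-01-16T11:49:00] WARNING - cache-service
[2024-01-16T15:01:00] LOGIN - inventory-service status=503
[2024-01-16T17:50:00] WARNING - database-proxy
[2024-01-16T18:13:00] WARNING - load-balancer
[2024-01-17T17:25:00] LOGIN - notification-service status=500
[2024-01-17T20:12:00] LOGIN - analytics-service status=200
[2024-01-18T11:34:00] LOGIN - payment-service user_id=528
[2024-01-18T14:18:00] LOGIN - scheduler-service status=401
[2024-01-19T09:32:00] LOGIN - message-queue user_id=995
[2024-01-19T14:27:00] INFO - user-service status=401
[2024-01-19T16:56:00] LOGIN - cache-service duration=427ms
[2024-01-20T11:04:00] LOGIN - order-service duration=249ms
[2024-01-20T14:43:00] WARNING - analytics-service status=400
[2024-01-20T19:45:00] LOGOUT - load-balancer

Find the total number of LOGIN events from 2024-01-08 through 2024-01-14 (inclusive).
12

To filter by date range:

1. Date range: 2024-01-08 through 2024-01-14, both dates inclusive
2. Filter for LOGIN events whose date falls in this range
3. Count matching events: 12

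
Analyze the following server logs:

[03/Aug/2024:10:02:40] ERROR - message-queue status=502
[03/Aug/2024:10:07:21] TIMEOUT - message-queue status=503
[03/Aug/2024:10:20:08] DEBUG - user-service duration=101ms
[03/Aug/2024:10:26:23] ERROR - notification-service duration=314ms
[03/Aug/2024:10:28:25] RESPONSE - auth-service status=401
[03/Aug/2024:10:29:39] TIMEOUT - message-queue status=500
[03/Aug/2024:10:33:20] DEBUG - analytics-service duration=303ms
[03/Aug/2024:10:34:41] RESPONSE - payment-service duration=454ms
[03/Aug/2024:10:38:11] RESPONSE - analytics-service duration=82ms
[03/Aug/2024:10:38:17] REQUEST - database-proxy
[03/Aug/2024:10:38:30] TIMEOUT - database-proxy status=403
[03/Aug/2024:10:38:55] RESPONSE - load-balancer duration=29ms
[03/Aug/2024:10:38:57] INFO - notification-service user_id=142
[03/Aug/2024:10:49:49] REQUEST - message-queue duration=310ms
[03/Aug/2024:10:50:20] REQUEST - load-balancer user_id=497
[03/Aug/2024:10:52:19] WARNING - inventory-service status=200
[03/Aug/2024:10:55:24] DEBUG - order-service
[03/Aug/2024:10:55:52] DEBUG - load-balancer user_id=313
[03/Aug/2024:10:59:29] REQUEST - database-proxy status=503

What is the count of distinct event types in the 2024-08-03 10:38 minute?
4

To count unique event types:

1. Filter events in the minute starting at 2024-08-03 10:38
2. Extract event types from matching entries
3. Count unique types: 4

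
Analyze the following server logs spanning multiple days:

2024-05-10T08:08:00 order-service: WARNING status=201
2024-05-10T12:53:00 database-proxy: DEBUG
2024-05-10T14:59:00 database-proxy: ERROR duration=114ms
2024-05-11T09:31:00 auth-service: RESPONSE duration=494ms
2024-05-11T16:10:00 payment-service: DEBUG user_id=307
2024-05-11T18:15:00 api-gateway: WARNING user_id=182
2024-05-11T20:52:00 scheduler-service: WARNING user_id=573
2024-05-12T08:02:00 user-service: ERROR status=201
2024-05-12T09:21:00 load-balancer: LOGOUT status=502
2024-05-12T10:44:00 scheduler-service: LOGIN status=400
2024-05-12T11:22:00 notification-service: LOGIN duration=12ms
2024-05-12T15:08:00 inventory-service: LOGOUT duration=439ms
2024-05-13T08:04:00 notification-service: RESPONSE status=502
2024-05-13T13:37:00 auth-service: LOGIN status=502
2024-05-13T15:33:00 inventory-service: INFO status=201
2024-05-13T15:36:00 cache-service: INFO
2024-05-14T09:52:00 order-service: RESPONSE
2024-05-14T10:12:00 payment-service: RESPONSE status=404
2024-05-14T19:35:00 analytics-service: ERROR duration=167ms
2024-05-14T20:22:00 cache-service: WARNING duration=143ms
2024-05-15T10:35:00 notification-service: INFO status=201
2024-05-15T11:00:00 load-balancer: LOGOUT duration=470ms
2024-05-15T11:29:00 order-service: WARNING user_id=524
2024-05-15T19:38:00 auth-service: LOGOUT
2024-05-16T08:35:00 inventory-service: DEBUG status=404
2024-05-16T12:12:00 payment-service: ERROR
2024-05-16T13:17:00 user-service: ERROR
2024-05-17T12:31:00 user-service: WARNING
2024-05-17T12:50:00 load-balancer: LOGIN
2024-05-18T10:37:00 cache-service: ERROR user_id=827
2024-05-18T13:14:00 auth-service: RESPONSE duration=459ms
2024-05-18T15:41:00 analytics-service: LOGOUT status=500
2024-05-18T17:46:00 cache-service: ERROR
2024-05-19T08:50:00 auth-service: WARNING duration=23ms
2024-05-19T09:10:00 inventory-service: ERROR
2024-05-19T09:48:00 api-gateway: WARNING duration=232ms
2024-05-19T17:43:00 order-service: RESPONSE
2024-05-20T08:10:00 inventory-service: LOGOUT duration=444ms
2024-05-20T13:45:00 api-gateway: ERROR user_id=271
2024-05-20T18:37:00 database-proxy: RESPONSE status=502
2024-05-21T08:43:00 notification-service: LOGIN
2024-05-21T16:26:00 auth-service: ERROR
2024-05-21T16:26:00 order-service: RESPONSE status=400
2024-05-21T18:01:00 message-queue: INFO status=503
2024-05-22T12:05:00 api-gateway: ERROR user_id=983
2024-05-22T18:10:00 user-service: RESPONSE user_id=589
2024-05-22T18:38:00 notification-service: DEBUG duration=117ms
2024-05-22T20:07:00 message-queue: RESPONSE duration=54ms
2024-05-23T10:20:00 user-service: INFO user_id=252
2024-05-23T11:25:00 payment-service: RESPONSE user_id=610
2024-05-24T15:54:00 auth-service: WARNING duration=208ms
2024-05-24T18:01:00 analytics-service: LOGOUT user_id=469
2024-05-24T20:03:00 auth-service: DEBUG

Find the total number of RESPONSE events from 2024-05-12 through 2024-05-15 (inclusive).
3

To filter by date range:

1. Date range: 2024-05-12 through 2024-05-15, both dates inclusive
2. Filter for RESPONSE events whose date falls in this range
3. Count matching events: 3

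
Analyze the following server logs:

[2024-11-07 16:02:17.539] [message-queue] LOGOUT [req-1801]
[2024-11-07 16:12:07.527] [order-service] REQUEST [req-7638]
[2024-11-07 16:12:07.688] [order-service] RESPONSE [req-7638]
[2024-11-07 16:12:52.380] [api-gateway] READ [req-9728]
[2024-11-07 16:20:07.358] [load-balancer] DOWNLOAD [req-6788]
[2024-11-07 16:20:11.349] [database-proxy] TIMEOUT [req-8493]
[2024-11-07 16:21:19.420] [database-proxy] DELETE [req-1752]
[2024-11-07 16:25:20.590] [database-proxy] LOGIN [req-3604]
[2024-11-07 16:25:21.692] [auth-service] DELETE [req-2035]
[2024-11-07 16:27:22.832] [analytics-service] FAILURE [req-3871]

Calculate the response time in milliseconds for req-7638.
161

To calculate latency:

1. Find REQUEST with id req-7638: 2024-11-07 16:12:07.527
2. Find RESPONSE with id req-7638: 2024-11-07 16:12:07.688
3. Latency: 2024-11-07 16:12:07.688 - 2024-11-07 16:12:07.527 = 161ms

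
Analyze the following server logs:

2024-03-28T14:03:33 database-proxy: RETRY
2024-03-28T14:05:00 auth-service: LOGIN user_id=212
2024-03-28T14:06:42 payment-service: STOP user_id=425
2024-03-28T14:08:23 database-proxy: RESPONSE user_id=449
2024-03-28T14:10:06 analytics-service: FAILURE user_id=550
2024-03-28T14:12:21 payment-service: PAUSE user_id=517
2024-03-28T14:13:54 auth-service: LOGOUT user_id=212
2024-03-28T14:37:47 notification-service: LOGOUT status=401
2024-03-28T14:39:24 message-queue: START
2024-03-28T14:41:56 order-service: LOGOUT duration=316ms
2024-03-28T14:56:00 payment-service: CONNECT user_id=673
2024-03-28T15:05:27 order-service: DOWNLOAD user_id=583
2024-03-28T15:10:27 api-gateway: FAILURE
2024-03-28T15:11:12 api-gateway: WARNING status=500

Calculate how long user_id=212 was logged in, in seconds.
534

To calculate session duration:

1. Find LOGIN event for user_id=212: 2024-03-28T14:05:00
2. Find LOGOUT event for user_id=212: 2024-03-28T14:13:54
3. Session duration: 2024-03-28T14:13:54 - 2024-03-28T14:05:00 = 534 seconds (8 minutes)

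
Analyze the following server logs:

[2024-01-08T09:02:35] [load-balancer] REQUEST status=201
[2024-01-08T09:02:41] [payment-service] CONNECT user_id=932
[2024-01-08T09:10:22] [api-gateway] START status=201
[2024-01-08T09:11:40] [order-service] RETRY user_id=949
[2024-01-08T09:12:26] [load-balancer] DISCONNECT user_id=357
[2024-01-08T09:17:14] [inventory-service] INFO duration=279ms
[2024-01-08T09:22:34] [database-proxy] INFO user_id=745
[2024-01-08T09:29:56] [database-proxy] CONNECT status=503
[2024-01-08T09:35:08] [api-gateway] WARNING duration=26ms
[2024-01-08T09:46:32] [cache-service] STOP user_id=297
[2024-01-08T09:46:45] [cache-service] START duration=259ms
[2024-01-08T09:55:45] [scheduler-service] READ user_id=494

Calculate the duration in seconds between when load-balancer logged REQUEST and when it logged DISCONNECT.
591

To find the time between events:

1. Locate the first REQUEST event for load-balancer: 2024-01-08T09:02:35
2. Locate the first DISCONNECT event for load-balancer: 2024-01-08T09:12:26
3. Calculate the difference: 2024-01-08T09:12:26 - 2024-01-08T09:02:35 = 591 seconds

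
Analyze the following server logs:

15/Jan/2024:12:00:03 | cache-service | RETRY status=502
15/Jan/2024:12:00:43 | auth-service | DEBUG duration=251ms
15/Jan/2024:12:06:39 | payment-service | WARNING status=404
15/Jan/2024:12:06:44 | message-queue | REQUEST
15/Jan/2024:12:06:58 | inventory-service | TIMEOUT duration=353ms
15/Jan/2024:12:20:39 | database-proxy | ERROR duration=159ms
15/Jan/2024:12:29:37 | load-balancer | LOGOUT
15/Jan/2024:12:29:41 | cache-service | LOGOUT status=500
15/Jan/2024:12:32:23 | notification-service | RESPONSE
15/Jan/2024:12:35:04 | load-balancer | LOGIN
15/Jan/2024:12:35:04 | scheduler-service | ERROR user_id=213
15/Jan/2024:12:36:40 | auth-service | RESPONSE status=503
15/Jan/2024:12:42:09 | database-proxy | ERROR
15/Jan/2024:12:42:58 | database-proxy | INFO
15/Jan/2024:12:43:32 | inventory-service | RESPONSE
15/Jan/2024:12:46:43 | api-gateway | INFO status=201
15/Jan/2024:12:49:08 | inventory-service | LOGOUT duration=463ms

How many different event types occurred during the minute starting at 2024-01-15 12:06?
3

To count unique event types:

1. Filter events in the minute starting at 2024-01-15 12:06
2. Extract event types from matching entries
3. Count unique types: 3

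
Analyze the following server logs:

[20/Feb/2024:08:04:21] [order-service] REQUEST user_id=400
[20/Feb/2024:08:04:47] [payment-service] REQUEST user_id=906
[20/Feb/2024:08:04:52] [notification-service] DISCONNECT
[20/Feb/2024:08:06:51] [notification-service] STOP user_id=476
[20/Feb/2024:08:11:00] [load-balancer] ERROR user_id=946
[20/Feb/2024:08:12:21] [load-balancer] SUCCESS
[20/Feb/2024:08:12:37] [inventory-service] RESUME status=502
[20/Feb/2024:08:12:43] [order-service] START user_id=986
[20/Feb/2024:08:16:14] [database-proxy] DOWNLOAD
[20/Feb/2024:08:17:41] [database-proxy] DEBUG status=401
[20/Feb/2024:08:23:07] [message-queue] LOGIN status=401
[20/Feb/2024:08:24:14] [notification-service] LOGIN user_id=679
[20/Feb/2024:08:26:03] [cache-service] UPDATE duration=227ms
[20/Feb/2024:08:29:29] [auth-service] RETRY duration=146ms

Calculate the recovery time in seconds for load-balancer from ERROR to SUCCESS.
81

To calculate recovery time:

1. Find ERROR event for load-balancer: 20/Feb/2024:08:11:00
2. Find next SUCCESS event for load-balancer: 20/Feb/2024:08:12:21
3. Recovery time: 20/Feb/2024:08:12:21 - 20/Feb/2024:08:11:00 = 81 seconds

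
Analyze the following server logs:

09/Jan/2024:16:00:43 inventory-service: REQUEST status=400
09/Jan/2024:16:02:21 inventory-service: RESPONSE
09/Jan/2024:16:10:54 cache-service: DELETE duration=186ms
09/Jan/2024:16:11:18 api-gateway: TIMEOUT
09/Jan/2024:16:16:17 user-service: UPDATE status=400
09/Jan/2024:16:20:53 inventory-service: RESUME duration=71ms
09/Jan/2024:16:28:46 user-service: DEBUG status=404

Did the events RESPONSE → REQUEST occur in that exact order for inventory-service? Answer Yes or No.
No

To verify sequence order:

1. Find all events in sequence RESPONSE → REQUEST for inventory-service
2. Extract their timestamps
3. Check if timestamps are in ascending order
4. Result: No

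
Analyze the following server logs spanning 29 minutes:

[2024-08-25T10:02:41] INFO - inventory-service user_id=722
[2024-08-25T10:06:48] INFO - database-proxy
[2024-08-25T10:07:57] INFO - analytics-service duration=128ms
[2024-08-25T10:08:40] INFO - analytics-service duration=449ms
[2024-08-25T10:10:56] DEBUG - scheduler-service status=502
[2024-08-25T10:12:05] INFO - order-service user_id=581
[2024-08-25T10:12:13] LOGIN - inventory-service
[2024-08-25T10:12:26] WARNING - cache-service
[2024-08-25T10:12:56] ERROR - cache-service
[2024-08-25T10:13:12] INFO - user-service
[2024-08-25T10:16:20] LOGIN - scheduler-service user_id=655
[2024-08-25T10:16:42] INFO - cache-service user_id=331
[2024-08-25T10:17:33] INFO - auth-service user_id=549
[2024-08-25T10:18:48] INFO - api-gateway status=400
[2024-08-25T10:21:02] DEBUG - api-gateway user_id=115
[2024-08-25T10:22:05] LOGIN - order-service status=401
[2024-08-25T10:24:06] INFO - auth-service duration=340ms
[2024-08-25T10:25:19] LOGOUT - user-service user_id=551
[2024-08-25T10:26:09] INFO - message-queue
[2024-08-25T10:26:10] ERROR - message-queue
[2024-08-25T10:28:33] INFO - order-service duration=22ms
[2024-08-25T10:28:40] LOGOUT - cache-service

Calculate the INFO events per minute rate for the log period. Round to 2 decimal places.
0.41

To calculate the rate:

1. Count total INFO events: 12
2. Total time period: 29 minutes
3. Rate = 12 / 29 = 0.41 events per minute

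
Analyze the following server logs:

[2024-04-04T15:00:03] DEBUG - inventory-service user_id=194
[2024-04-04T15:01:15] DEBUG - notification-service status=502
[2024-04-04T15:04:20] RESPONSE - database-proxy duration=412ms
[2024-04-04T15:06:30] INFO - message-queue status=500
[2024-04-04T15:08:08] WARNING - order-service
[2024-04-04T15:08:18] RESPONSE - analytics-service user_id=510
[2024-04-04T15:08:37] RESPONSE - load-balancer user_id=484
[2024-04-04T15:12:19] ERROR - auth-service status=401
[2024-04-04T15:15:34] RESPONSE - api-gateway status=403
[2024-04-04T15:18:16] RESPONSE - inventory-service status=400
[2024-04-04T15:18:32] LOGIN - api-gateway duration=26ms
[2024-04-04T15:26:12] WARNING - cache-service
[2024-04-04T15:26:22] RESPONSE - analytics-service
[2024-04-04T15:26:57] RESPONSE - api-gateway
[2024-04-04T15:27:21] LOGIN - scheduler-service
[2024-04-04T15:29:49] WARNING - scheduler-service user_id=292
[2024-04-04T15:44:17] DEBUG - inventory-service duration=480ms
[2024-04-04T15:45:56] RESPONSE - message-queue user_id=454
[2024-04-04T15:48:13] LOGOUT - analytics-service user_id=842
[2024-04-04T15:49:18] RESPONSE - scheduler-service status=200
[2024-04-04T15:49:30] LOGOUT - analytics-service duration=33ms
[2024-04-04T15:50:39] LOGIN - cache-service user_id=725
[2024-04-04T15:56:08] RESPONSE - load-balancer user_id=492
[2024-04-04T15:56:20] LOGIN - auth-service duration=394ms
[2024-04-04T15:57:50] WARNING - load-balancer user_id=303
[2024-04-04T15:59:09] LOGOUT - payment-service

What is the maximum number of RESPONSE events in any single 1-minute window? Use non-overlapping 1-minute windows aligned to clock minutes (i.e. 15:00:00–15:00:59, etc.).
2

To find the burst window:

1. Divide the log period into non-overlapping 1-minute windows starting at 15:00
2. Count RESPONSE events in each window
3. Find the window with maximum count
4. Maximum events in a window: 2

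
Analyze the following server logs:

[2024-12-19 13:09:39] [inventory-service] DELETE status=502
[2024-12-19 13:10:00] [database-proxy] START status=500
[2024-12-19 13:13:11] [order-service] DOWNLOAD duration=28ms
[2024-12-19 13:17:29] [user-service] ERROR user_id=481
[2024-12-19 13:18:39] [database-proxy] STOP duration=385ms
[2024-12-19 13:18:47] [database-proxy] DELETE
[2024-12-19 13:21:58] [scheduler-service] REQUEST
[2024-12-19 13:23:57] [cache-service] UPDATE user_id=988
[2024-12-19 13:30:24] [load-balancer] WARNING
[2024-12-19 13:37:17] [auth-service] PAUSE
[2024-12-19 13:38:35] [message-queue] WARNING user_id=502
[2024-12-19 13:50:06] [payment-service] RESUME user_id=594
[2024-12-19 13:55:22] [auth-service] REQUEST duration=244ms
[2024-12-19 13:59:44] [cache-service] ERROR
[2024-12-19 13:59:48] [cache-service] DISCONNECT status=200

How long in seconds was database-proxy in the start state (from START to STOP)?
519

To calculate state duration:

1. Find START event for database-proxy: 2024-12-19 13:10:00
2. Find STOP event for database-proxy: 2024-12-19 13:18:39
3. Calculate duration: 2024-12-19 13:18:39 - 2024-12-19 13:10:00 = 519 seconds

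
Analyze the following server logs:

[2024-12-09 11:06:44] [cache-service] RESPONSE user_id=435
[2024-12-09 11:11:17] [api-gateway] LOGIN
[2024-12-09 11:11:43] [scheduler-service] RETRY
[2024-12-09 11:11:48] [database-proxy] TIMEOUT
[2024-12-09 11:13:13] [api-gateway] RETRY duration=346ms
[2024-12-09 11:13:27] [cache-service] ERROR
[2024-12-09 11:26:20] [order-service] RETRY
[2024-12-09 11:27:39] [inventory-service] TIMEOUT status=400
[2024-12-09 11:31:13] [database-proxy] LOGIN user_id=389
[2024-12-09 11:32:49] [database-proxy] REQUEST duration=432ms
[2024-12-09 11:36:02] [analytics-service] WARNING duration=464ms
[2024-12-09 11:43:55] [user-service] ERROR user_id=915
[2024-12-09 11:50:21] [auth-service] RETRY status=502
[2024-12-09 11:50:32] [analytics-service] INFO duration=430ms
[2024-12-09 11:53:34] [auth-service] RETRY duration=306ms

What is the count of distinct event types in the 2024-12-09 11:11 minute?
3

To count unique event types:

1. Filter events in the minute starting at 2024-12-09 11:11
2. Extract event types from matching entries
3. Count unique types: 3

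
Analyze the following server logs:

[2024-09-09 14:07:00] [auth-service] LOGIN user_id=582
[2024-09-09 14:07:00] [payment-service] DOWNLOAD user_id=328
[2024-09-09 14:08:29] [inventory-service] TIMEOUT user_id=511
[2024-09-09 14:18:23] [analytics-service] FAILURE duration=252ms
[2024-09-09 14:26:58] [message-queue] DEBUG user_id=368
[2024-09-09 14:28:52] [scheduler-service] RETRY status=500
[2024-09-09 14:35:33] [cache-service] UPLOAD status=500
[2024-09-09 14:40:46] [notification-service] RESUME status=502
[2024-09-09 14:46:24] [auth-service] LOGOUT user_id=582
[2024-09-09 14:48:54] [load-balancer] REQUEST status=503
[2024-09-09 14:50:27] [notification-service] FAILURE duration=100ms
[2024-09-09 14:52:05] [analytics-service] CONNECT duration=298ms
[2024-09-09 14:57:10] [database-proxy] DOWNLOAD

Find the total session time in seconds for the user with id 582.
2364

To calculate session duration:

1. Find LOGIN event for user_id=582: 2024-09-09 14:07:00
2. Find LOGOUT event for user_id=582: 2024-09-09 14:46:24
3. Session duration: 2024-09-09 14:46:24 - 2024-09-09 14:07:00 = 2364 seconds (39 minutes)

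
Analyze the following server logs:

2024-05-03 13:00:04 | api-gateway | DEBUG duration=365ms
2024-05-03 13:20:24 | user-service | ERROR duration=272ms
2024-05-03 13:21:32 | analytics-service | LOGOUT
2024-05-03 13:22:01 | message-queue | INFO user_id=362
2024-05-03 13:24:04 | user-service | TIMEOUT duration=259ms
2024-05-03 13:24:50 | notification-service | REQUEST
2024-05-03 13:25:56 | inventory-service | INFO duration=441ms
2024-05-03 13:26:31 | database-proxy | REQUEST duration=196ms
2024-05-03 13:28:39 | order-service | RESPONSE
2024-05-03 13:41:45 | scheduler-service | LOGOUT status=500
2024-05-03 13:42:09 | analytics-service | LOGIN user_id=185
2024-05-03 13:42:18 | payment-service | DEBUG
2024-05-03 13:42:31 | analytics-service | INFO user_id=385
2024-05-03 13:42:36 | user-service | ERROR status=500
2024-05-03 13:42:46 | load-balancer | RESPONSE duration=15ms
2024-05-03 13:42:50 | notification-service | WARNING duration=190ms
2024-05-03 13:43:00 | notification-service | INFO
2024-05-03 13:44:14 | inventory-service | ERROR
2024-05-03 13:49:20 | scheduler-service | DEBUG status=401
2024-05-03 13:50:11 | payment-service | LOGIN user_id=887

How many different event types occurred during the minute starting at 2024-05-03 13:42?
6

To count unique event types:

1. Filter events in the minute starting at 2024-05-03 13:42
2. Extract event types from matching entries
3. Count unique types: 6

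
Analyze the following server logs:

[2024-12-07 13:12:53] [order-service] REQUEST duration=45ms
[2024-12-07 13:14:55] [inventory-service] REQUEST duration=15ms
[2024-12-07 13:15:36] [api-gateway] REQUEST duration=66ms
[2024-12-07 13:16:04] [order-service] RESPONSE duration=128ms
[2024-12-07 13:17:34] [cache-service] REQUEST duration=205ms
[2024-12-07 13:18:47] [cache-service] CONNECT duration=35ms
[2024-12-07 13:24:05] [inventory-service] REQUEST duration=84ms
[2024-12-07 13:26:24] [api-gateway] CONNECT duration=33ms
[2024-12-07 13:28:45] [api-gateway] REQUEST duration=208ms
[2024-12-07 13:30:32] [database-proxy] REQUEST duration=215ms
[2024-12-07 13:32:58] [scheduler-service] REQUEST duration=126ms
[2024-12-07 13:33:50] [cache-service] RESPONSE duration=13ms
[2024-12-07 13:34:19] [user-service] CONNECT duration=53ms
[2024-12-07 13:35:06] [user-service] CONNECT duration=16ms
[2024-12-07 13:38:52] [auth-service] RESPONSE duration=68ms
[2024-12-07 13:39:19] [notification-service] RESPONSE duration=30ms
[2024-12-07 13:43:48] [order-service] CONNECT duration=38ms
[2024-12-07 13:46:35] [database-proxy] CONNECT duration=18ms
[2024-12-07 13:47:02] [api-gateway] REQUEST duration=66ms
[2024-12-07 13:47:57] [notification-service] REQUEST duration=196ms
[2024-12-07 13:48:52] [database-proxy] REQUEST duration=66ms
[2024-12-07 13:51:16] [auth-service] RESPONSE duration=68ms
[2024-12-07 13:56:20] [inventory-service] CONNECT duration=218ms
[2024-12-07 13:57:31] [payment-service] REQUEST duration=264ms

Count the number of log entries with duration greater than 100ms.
8

To count timeouts:

1. Threshold: 100ms
2. Extract duration from each log entry
3. Count entries where duration > 100
4. Timeout count: 8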